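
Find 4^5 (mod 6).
5 = 4 + 1 (binary 101). Repeated squaring mod 6: 4^1 ≡ 4; 4^2 ≡ 4² = 16 ≡ 4; 4^4 ≡ 4² = 16 ≡ 4. Multiply: 4^5 = 4^4 × 4^1 ≡ 4 × 4 (mod 6): 4 × 4 = 16 ≡ 4. So 4^5 ≡ 4 (mod 6).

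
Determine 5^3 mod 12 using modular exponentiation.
3 = 2 + 1 (binary 11). Repeated squaring mod 12: 5^1 ≡ 5; 5^2 ≡ 5² = 25 ≡ 1. Multiply: 5^3 = 5^2 × 5^1 ≡ 1 × 5 (mod 12): 1 × 5 = 5 ≡ 5. So 5^3 ≡ 5 (mod 12).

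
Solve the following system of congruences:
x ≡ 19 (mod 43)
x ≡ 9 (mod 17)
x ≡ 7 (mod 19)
9393

Using the Chinese Remainder Theorem:
M = product of moduli = 13889
For equation 1: M_1 = 323, 323 ≡ 22 (mod 43), inverse of 323 mod 43 is 2 (check: 22 × 2 = 44 ≡ 1 (mod 43))
For equation 2: M_2 = 817, 817 ≡ 1 (mod 17), inverse of 817 mod 17 is 1 (check: 1 × 1 = 1 ≡ 1 (mod 17))
For equation 3: M_3 = 731, 731 ≡ 9 (mod 19), inverse of 731 mod 19 is 17 (check: 9 × 17 = 153 ≡ 1 (mod 19))
Combine: x ≡ Σ r_i×M_i×(M_i⁻¹ mod m_i) = 19×323×2 + 9×817×1 + 7×731×17 = 12274 + 7353 + 86989 = 106616
106616 mod 13889 = 9393
x ≡ 9393 (mod 13889)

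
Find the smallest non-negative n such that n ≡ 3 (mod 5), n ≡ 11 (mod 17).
28

Using the Chinese Remainder Theorem:
M = product of moduli = 85
For equation 1: M_1 = 17, 17 ≡ 2 (mod 5), inverse of 17 mod 5 is 3 (check: 2 × 3 = 6 ≡ 1 (mod 5))
For equation 2: M_2 = 5, 5 ≡ 5 (mod 17), inverse of 5 mod 17 is 7 (check: 5 × 7 = 35 ≡ 1 (mod 17))
Combine: n ≡ Σ r_i×M_i×(M_i⁻¹ mod m_i) = 3×17×3 + 11×5×7 = 153 + 385 = 538
538 mod 85 = 28
n ≡ 28 (mod 85)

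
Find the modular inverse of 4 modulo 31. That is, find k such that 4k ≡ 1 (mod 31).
8

Using Extended Euclidean Algorithm:
gcd(4, 31) = 1
Bezout coefficients: 4 × 8 + 31 × -1 = 1
So 4 × 8 ≡ 1 (mod 31)
The inverse is 8 mod 31 = 8
Verification: 4 × 8 = 32 = 1 × 31 + 1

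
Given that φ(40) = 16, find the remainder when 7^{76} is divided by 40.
By Euler: 7^{16} ≡ 1 (mod 40) since gcd(7, 40) = 1. 76 = 4×16 + 12. So 7^{76} ≡ 7^{12} ≡ 1 (mod 40)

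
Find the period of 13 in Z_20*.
Powers of 13 mod 20: 13^1≡13, 13^2≡9, 13^3≡17, 13^4≡1. Order = 4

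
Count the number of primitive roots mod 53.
Number of primitive roots mod 53 = φ(52) = 24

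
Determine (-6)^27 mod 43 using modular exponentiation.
Using repeated squaring. (-6) ≡ 37 (mod 43). 27 = 16 + 8 + 2 + 1 (binary 11011). Repeated squaring mod 43: 37^1 ≡ 37; 37^2 ≡ 37² = 1369 ≡ 36; 37^4 ≡ 36² = 1296 ≡ 6; 37^8 ≡ 6² = 36 ≡ 36; 37^16 ≡ 36² = 1296 ≡ 6. Multiply: (-6)^27 ≡ 37^16 × 37^8 × 37^2 × 37^1 ≡ 6 × 36 × 36 × 37 (mod 43): 6 × 36 = 216 ≡ 1; 1 × 36 = 36 ≡ 36; 36 × 37 = 1332 ≡ 42. So (-6)^27 ≡ 42 (mod 43).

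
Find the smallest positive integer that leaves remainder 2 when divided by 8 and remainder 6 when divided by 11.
M = 8 × 11 = 88. M₁ = 11, y₁ ≡ 3 (mod 8). M₂ = 8, y₂ ≡ 7 (mod 11). r = 2×11×3 + 6×8×7 ≡ 50 (mod 88). The smallest positive such number is 50.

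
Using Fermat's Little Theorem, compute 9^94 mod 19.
By Fermat: 9^{18} ≡ 1 (mod 19). 94 = 5×18 + 4. So 9^{94} ≡ 9^{4} ≡ 6 (mod 19)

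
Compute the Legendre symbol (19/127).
(19/127) = 19^{63} mod 127 = 1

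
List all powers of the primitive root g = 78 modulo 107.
g^1, g^2, ..., g^{106} mod 107: {78, 92, 7, 11, 2, 49, 77, 14, 22, 4, 98, 47, 28, 44, 8, 89, 94, 56, 88, 16, 71, 81, 5, 69, 32, 35, 55, 10, 31, 64, 70, 3, 20, 62, 21, 33, 6, 40, 17, 42, 66, 12, 80, 34, 84, 25, 24, 53, 68, 61, 50, 48, 106, 29, 15, 100, 96, 105, 58, 30, 93, 85, 103, 9, 60, 79, 63, 99, 18, 13, 51, 19, 91, 36, 26, 102, 38, 75, 72, 52, 97, 76, 43, 37, 104, 87, 45, 86, 74, 101, 67, 90, 65, 41, 95, 27, 73, 23, 82, 83, 54, 39, 46, 57, 59, 1}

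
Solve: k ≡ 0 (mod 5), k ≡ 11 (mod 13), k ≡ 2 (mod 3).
M = 5 × 13 × 3 = 195. M₁ = 39, y₁ ≡ 4 (mod 5). M₂ = 15, y₂ ≡ 7 (mod 13). M₃ = 65, y₃ ≡ 2 (mod 3). k = 0×39×4 + 11×15×7 + 2×65×2 ≡ 50 (mod 195)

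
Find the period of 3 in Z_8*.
Powers of 3 mod 8: 3^1≡3, 3^2≡1. Order = 2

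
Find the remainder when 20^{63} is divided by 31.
By Fermat: 20^{30} ≡ 1 (mod 31). 63 = 2×30 + 3. So 20^{63} ≡ 20^{3} ≡ 2 (mod 31)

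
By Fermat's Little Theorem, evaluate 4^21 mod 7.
By Fermat: 4^{6} ≡ 1 (mod 7). 21 = 3×6 + 3. So 4^{21} ≡ 4^{3} ≡ 1 (mod 7)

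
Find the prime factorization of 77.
7 × 11

Divide by primes starting from smallest:
77 ÷ 7 = 11
11 ÷ 11 = 1

77 = 7 × 11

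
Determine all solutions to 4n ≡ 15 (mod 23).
21

Since gcd(4, 23) = 1 divides 15, a solution exists.
Multiply both sides by the inverse of 4 mod 23:
  4^(-1) mod 23 = 6
  x ≡ 6 × 15 ≡ 90 ≡ 21 (mod 23)
Verification: 4 × 21 = 84 = 3 × 23 + 15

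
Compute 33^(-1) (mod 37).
33^(-1) ≡ 9 (mod 37). Verification: 33 × 9 = 297 ≡ 1 (mod 37)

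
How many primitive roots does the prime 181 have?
Number of primitive roots mod 181 = φ(180) = 48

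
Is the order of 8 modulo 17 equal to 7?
No, the actual order is 8, not 7.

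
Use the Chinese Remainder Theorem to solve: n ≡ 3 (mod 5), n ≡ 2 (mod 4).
M = 5 × 4 = 20. M₁ = 4, y₁ ≡ 4 (mod 5). M₂ = 5, y₂ ≡ 1 (mod 4). n = 3×4×4 + 2×5×1 ≡ 18 (mod 20)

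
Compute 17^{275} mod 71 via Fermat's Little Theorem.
70

By Fermat's Little Theorem, a^(p-1) ≡ 1 (mod p) for prime p and gcd(a, p) = 1
Here p = 71, so 17^70 ≡ 1 (mod 71)
We can reduce the exponent: 275 mod 70 = 65
So 17^275 ≡ 17^65 (mod 71)
Computing: 17^65 mod 71 = 70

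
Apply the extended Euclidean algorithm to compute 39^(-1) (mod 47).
Extended GCD: 39(-6) + 47(5) = 1. So 39^(-1) ≡ 41 ≡ 41 (mod 47). Verify: 39 × 41 = 1599 ≡ 1 (mod 47)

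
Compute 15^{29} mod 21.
15

Using successive squaring:
Binary expansion of 29: 11101
Powers of 15 mod 21 (each is the square of the previous):
  15^1 ≡ 15 (mod 21)
  15^2 ≡ 15² = 225 ≡ 15 (mod 21)
  15^4 ≡ 15² = 225 ≡ 15 (mod 21)
  15^8 ≡ 15² = 225 ≡ 15 (mod 21)
  15^16 ≡ 15² = 225 ≡ 15 (mod 21)
29 = 16 + 8 + 4 + 1, so 15^29 = 15^16 × 15^8 × 15^4 × 15^1 ≡ 15 × 15 × 15 × 15 (mod 21)
Multiplying step by step:
  15 × 15 = 225 ≡ 15 (mod 21)
  15 × 15 = 225 ≡ 15 (mod 21)
  15 × 15 = 225 ≡ 15 (mod 21)
Result: 15^29 ≡ 15 (mod 21)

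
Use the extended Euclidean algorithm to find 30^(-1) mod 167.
Extended GCD: 30(39) + 167(-7) = 1. So 30^(-1) ≡ 39 ≡ 39 (mod 167). Verify: 30 × 39 = 1170 ≡ 1 (mod 167)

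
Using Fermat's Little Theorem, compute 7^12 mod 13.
By Fermat's Little Theorem, 7^{12} ≡ 1 (mod 13) since 13 is prime and gcd(7, 13) = 1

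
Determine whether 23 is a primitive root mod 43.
p - 1 = 42 has prime divisors 2, 3, 7. Check 23^(42/q) mod 43 for each: 23^(42/2) = 23^21 ≡ 1, 23^(42/3) = 23^14 ≡ 36, 23^(42/7) = 23^6 ≡ 4 (mod 43). Since 23^21 ≡ 1 (mod 43), the order of 23 divides 21 (in fact the order is 21) ≠ 42, so it is not a primitive root.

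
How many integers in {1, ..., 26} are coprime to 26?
12

Prime factorization: 26 = 2 × 13
Using the formula φ(n) = n × Π(1 - 1/p) for each prime factor p:
φ(26) = 26 × (1 - 1/2) × (1 - 1/13)
φ(26) = 12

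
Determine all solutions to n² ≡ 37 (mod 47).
The square roots of 37 mod 47 are 32 and 15. Verify: 32² = 1024 ≡ 37 (mod 47)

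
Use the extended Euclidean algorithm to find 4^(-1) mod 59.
Extended GCD: 4(15) + 59(-1) = 1. So 4^(-1) ≡ 15 ≡ 15 (mod 59). Verify: 4 × 15 = 60 ≡ 1 (mod 59)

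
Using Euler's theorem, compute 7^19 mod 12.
By Euler: 7^{4} ≡ 1 (mod 12) since gcd(7, 12) = 1. 19 = 4×4 + 3. So 7^{19} ≡ 7^{3} ≡ 7 (mod 12)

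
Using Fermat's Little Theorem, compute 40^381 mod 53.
By Fermat: 40^{52} ≡ 1 (mod 53). 381 = 7×52 + 17. So 40^{381} ≡ 40^{17} ≡ 6 (mod 53)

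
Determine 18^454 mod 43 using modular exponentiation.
Using Fermat: 18^{42} ≡ 1 (mod 43). 454 ≡ 34 (mod 42). So 18^{454} ≡ 18^{34} ≡ 14 (mod 43)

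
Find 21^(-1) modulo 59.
45

Using Extended Euclidean Algorithm:
gcd(21, 59) = 1
Bezout coefficients: 21 × -14 + 59 × 5 = 1
So 21 × -14 ≡ 1 (mod 59)
The inverse is -14 mod 59 = 45
Verification: 21 × 45 = 945 = 16 × 59 + 1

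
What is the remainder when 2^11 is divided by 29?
Using repeated squaring. 11 = 8 + 2 + 1 (binary 1011). Repeated squaring mod 29: 2^1 ≡ 2; 2^2 ≡ 2² = 4 ≡ 4; 2^4 ≡ 4² = 16 ≡ 16; 2^8 ≡ 16² = 256 ≡ 24. Multiply: 2^11 = 2^8 × 2^2 × 2^1 ≡ 24 × 4 × 2 (mod 29): 24 × 4 = 96 ≡ 9; 9 × 2 = 18 ≡ 18. So 2^11 ≡ 18 (mod 29).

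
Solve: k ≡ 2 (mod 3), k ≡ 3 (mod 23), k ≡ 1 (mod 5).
M = 3 × 23 × 5 = 345. M₁ = 115, y₁ ≡ 1 (mod 3). M₂ = 15, y₂ ≡ 20 (mod 23). M₃ = 69, y₃ ≡ 4 (mod 5). k = 2×115×1 + 3×15×20 + 1×69×4 ≡ 26 (mod 345)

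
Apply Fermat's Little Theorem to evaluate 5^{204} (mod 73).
65

By Fermat's Little Theorem, a^(p-1) ≡ 1 (mod p) for prime p and gcd(a, p) = 1
Here p = 73, so 5^72 ≡ 1 (mod 73)
We can reduce the exponent: 204 mod 72 = 60
So 5^204 ≡ 5^60 (mod 73)
Computing: 5^60 mod 73 = 65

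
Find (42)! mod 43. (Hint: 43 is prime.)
By Wilson's theorem, (42)! ≡ -1 ≡ 42 (mod 43)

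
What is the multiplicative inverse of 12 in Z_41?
12^(-1) ≡ 24 (mod 41). Verification: 12 × 24 = 288 ≡ 1 (mod 41)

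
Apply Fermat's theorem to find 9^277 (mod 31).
By Fermat: 9^{30} ≡ 1 (mod 31). 277 ≡ 7 (mod 30). So 9^{277} ≡ 9^{7} ≡ 10 (mod 31)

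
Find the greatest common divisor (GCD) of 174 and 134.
2

Using the Euclidean algorithm:
174 = 1 × 134 + 40
134 = 3 × 40 + 14
40 = 2 × 14 + 12
14 = 1 × 12 + 2
12 = 6 × 2 + 0

GCD(174, 134) = 2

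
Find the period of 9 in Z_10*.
Powers of 9 mod 10: 9^1≡9, 9^2≡1. Order = 2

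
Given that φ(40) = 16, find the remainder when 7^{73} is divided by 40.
By Euler: 7^{16} ≡ 1 (mod 40) since gcd(7, 40) = 1. 73 = 4×16 + 9. So 7^{73} ≡ 7^{9} ≡ 7 (mod 40)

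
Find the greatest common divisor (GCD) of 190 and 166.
2

Using the Euclidean algorithm:
190 = 1 × 166 + 24
166 = 6 × 24 + 22
24 = 1 × 22 + 2
22 = 11 × 2 + 0

GCD(190, 166) = 2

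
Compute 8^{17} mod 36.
8

Using successive squaring:
Binary expansion of 17: 10001
Powers of 8 mod 36 (each is the square of the previous):
  8^1 ≡ 8 (mod 36)
  8^2 ≡ 8² = 64 ≡ 28 (mod 36)
  8^4 ≡ 28² = 784 ≡ 28 (mod 36)
  8^8 ≡ 28² = 784 ≡ 28 (mod 36)
  8^16 ≡ 28² = 784 ≡ 28 (mod 36)
17 = 16 + 1, so 8^17 = 8^16 × 8^1 ≡ 28 × 8 (mod 36)
Multiplying step by step:
  28 × 8 = 224 ≡ 8 (mod 36)
Result: 8^17 ≡ 8 (mod 36)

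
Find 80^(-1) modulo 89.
79

Using Extended Euclidean Algorithm:
gcd(80, 89) = 1
Bezout coefficients: 80 × -10 + 89 × 9 = 1
So 80 × -10 ≡ 1 (mod 89)
The inverse is -10 mod 89 = 79
Verification: 80 × 79 = 6320 = 71 × 89 + 1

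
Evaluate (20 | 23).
(20/23) = 20^{11} mod 23 = -1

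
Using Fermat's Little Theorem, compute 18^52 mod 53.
By Fermat's Little Theorem, 18^{52} ≡ 1 (mod 53) since 53 is prime and gcd(18, 53) = 1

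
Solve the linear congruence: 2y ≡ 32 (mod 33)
16

Since gcd(2, 33) = 1 divides 32, a solution exists.
Multiply both sides by the inverse of 2 mod 33:
  2^(-1) mod 33 = 17
  x ≡ 17 × 32 ≡ 544 ≡ 16 (mod 33)
Verification: 2 × 16 = 32 = 0 × 33 + 32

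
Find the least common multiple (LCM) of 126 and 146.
9198

First find GCD(126, 146) using the Euclidean algorithm:
126 = 0 × 146 + 126
146 = 1 × 126 + 20
126 = 6 × 20 + 6
20 = 3 × 6 + 2
6 = 3 × 2 + 0
GCD(126, 146) = 2

LCM formula: LCM(a, b) = (a × b) / GCD(a, b)
LCM(126, 146) = (126 × 146) / 2
LCM(126, 146) = 18396 / 2
LCM(126, 146) = 9198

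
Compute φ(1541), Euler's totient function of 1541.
1452

Prime factorization: 1541 = 23 × 67
Using the formula φ(n) = n × Π(1 - 1/p) for each prime factor p:
φ(1541) = 1541 × (1 - 1/23) × (1 - 1/67)
φ(1541) = 1452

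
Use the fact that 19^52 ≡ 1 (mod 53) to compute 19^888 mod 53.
By Fermat: 19^{52} ≡ 1 (mod 53). 888 ≡ 4 (mod 52). So 19^{888} ≡ 19^{4} ≡ 47 (mod 53)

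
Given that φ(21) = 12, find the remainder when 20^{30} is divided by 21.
By Euler: 20^{12} ≡ 1 (mod 21) since gcd(20, 21) = 1. 30 = 2×12 + 6. So 20^{30} ≡ 20^{6} ≡ 1 (mod 21)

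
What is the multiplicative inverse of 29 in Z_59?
57

Using Extended Euclidean Algorithm:
gcd(29, 59) = 1
Bezout coefficients: 29 × -2 + 59 × 1 = 1
So 29 × -2 ≡ 1 (mod 59)
The inverse is -2 mod 59 = 57
Verification: 29 × 57 = 1653 = 28 × 59 + 1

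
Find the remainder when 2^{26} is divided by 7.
By Fermat: 2^{6} ≡ 1 (mod 7). 26 = 4×6 + 2. So 2^{26} ≡ 2^{2} ≡ 4 (mod 7)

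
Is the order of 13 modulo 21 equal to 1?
No, the actual order is 2, not 1.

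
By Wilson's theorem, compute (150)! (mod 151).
By Wilson's theorem, (150)! ≡ -1 ≡ 150 (mod 151)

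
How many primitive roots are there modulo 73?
24

The number of primitive roots modulo p is φ(p-1) = φ(72)
φ(72) = 24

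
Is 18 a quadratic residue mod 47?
By Euler's criterion: 18^{23} ≡ 1 (mod 47). Since this equals 1, 18 is a QR.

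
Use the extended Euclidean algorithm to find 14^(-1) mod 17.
Extended GCD: 14(-6) + 17(5) = 1. So 14^(-1) ≡ 11 ≡ 11 (mod 17). Verify: 14 × 11 = 154 ≡ 1 (mod 17)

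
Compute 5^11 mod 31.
Using repeated squaring. 11 = 8 + 2 + 1 (binary 1011). Repeated squaring mod 31: 5^1 ≡ 5; 5^2 ≡ 5² = 25 ≡ 25; 5^4 ≡ 25² = 625 ≡ 5; 5^8 ≡ 5² = 25 ≡ 25. Multiply: 5^11 = 5^8 × 5^2 × 5^1 ≡ 25 × 25 × 5 (mod 31): 25 × 25 = 625 ≡ 5; 5 × 5 = 25 ≡ 25. So 5^11 ≡ 25 (mod 31).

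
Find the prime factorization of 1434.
2 × 3 × 239

Divide by primes starting from smallest:
1434 ÷ 2 = 717
717 ÷ 3 = 239
239 ÷ 239 = 1

1434 = 2 × 3 × 239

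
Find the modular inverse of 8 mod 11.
8^(-1) ≡ 7 (mod 11). Verification: 8 × 7 = 56 ≡ 1 (mod 11)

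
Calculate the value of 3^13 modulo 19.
Using repeated squaring. 13 = 8 + 4 + 1 (binary 1101). Repeated squaring mod 19: 3^1 ≡ 3; 3^2 ≡ 3² = 9 ≡ 9; 3^4 ≡ 9² = 81 ≡ 5; 3^8 ≡ 5² = 25 ≡ 6. Multiply: 3^13 = 3^8 × 3^4 × 3^1 ≡ 6 × 5 × 3 (mod 19): 6 × 5 = 30 ≡ 11; 11 × 3 = 33 ≡ 14. So 3^13 ≡ 14 (mod 19).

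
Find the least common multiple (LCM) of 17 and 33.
561

First find GCD(17, 33) using the Euclidean algorithm:
17 = 0 × 33 + 17
33 = 1 × 17 + 16
17 = 1 × 16 + 1
16 = 16 × 1 + 0
GCD(17, 33) = 1

LCM formula: LCM(a, b) = (a × b) / GCD(a, b)
LCM(17, 33) = (17 × 33) / 1
LCM(17, 33) = 561 / 1
LCM(17, 33) = 561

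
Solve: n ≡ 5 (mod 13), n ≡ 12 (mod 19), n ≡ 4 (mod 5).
M = 13 × 19 × 5 = 1235. M₁ = 95, y₁ ≡ 10 (mod 13). M₂ = 65, y₂ ≡ 12 (mod 19). M₃ = 247, y₃ ≡ 3 (mod 5). n = 5×95×10 + 12×65×12 + 4×247×3 ≡ 1019 (mod 1235)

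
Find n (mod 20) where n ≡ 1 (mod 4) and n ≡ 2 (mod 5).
M = 4 × 5 = 20. M₁ = 5, y₁ ≡ 1 (mod 4). M₂ = 4, y₂ ≡ 4 (mod 5). n = 1×5×1 + 2×4×4 ≡ 17 (mod 20)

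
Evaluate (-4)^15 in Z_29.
Using repeated squaring. (-4) ≡ 25 (mod 29). 15 = 8 + 4 + 2 + 1 (binary 1111). Repeated squaring mod 29: 25^1 ≡ 25; 25^2 ≡ 25² = 625 ≡ 16; 25^4 ≡ 16² = 256 ≡ 24; 25^8 ≡ 24² = 576 ≡ 25. Multiply: (-4)^15 ≡ 25^8 × 25^4 × 25^2 × 25^1 ≡ 25 × 24 × 16 × 25 (mod 29): 25 × 24 = 600 ≡ 20; 20 × 16 = 320 ≡ 1; 1 × 25 = 25 ≡ 25. So (-4)^15 ≡ 25 (mod 29).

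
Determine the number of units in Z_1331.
1210

Prime factorization: 1331 = 11^3
Using the formula φ(n) = n × Π(1 - 1/p) for each prime factor p:
φ(1331) = 1331 × (1 - 1/11)
φ(1331) = 1210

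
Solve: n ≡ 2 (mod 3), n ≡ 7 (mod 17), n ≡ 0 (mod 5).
M = 3 × 17 × 5 = 255. M₁ = 85, y₁ ≡ 1 (mod 3). M₂ = 15, y₂ ≡ 8 (mod 17). M₃ = 51, y₃ ≡ 1 (mod 5). n = 2×85×1 + 7×15×8 + 0×51×1 ≡ 245 (mod 255)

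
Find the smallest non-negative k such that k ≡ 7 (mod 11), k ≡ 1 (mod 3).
7

Using the Chinese Remainder Theorem:
M = product of moduli = 33
For equation 1: M_1 = 3, 3 ≡ 3 (mod 11), inverse of 3 mod 11 is 4 (check: 3 × 4 = 12 ≡ 1 (mod 11))
For equation 2: M_2 = 11, 11 ≡ 2 (mod 3), inverse of 11 mod 3 is 2 (check: 2 × 2 = 4 ≡ 1 (mod 3))
Combine: k ≡ Σ r_i×M_i×(M_i⁻¹ mod m_i) = 7×3×4 + 1×11×2 = 84 + 22 = 106
106 mod 33 = 7
k ≡ 7 (mod 33)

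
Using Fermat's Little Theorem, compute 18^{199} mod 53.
20

By Fermat's Little Theorem, a^(p-1) ≡ 1 (mod p) for prime p and gcd(a, p) = 1
Here p = 53, so 18^52 ≡ 1 (mod 53)
We can reduce the exponent: 199 mod 52 = 43
So 18^199 ≡ 18^43 (mod 53)
Computing: 18^43 mod 53 = 20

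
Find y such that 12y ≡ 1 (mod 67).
12^(-1) ≡ 28 (mod 67). Verification: 12 × 28 = 336 ≡ 1 (mod 67)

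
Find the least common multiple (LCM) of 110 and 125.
2750

First find GCD(110, 125) using the Euclidean algorithm:
110 = 0 × 125 + 110
125 = 1 × 110 + 15
110 = 7 × 15 + 5
15 = 3 × 5 + 0
GCD(110, 125) = 5

LCM formula: LCM(a, b) = (a × b) / GCD(a, b)
LCM(110, 125) = (110 × 125) / 5
LCM(110, 125) = 13750 / 5
LCM(110, 125) = 2750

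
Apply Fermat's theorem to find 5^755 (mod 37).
By Fermat: 5^{36} ≡ 1 (mod 37). 755 ≡ 35 (mod 36). So 5^{755} ≡ 5^{35} ≡ 15 (mod 37)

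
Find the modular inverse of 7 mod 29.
7^(-1) ≡ 25 (mod 29). Verification: 7 × 25 = 175 ≡ 1 (mod 29)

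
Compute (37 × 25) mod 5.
0

(37 × 25) = 925
925 mod 5 = 0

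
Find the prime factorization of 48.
2^4 × 3

Divide by primes starting from smallest:
48 ÷ 2 = 24
24 ÷ 2 = 12
12 ÷ 2 = 6
6 ÷ 2 = 3
3 ÷ 3 = 1

48 = 2^4 × 3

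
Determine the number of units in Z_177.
116

Prime factorization: 177 = 3 × 59
Using the formula φ(n) = n × Π(1 - 1/p) for each prime factor p:
φ(177) = 177 × (1 - 1/3) × (1 - 1/59)
φ(177) = 116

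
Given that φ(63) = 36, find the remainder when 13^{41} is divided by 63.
By Euler: 13^{36} ≡ 1 (mod 63) since gcd(13, 63) = 1. 41 = 1×36 + 5. So 13^{41} ≡ 13^{5} ≡ 34 (mod 63)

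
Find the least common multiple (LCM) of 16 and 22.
176

First find GCD(16, 22) using the Euclidean algorithm:
16 = 0 × 22 + 16
22 = 1 × 16 + 6
16 = 2 × 6 + 4
6 = 1 × 4 + 2
4 = 2 × 2 + 0
GCD(16, 22) = 2

LCM formula: LCM(a, b) = (a × b) / GCD(a, b)
LCM(16, 22) = (16 × 22) / 2
LCM(16, 22) = 352 / 2
LCM(16, 22) = 176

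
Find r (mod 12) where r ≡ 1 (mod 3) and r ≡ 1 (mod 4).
M = 3 × 4 = 12. M₁ = 4, y₁ ≡ 1 (mod 3). M₂ = 3, y₂ ≡ 3 (mod 4). r = 1×4×1 + 1×3×3 ≡ 1 (mod 12)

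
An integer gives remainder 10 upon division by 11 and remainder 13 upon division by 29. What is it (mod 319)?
M = 11 × 29 = 319. M₁ = 29, y₁ ≡ 8 (mod 11). M₂ = 11, y₂ ≡ 8 (mod 29). x = 10×29×8 + 13×11×8 ≡ 274 (mod 319). The smallest positive such number is 274.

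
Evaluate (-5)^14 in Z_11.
Using Fermat: (-5)^{10} ≡ 1 (mod 11). 14 ≡ 4 (mod 10). So (-5)^{14} ≡ (-5)^{4} ≡ 9 (mod 11)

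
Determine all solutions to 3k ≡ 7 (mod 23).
10

Since gcd(3, 23) = 1 divides 7, a solution exists.
Multiply both sides by the inverse of 3 mod 23:
  3^(-1) mod 23 = 8
  x ≡ 8 × 7 ≡ 56 ≡ 10 (mod 23)
Verification: 3 × 10 = 30 = 1 × 23 + 7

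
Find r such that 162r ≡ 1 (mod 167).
162^(-1) ≡ 100 (mod 167). Verification: 162 × 100 = 16200 ≡ 1 (mod 167)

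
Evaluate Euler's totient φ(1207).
1120

Prime factorization: 1207 = 17 × 71
Using the formula φ(n) = n × Π(1 - 1/p) for each prime factor p:
φ(1207) = 1207 × (1 - 1/17) × (1 - 1/71)
φ(1207) = 1120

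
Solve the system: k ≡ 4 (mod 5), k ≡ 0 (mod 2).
M = 5 × 2 = 10. M₁ = 2, y₁ ≡ 3 (mod 5). M₂ = 5, y₂ ≡ 1 (mod 2). k = 4×2×3 + 0×5×1 ≡ 4 (mod 10)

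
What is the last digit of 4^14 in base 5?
Using Fermat: 4^{4} ≡ 1 (mod 5). 14 ≡ 2 (mod 4). So 4^{14} ≡ 4^{2} ≡ 1 (mod 5)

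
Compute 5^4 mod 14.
4 = 4 (binary 100). Repeated squaring mod 14: 5^1 ≡ 5; 5^2 ≡ 5² = 25 ≡ 11; 5^4 ≡ 11² = 121 ≡ 9. So 5^4 ≡ 9 (mod 14).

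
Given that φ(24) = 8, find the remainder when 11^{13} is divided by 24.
By Euler: 11^{8} ≡ 1 (mod 24) since gcd(11, 24) = 1. 13 = 1×8 + 5. So 11^{13} ≡ 11^{5} ≡ 11 (mod 24)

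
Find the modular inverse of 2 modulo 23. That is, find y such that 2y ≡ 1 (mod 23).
12

Using Extended Euclidean Algorithm:
gcd(2, 23) = 1
Bezout coefficients: 2 × -11 + 23 × 1 = 1
So 2 × -11 ≡ 1 (mod 23)
The inverse is -11 mod 23 = 12
Verification: 2 × 12 = 24 = 1 × 23 + 1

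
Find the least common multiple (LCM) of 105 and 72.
2520

First find GCD(105, 72) using the Euclidean algorithm:
105 = 1 × 72 + 33
72 = 2 × 33 + 6
33 = 5 × 6 + 3
6 = 2 × 3 + 0
GCD(105, 72) = 3

LCM formula: LCM(a, b) = (a × b) / GCD(a, b)
LCM(105, 72) = (105 × 72) / 3
LCM(105, 72) = 7560 / 3
LCM(105, 72) = 2520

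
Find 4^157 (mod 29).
Using Fermat: 4^{28} ≡ 1 (mod 29). 157 ≡ 17 (mod 28). So 4^{157} ≡ 4^{17} ≡ 6 (mod 29)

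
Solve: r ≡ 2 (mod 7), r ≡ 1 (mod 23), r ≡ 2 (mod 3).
M = 7 × 23 × 3 = 483. M₁ = 69, y₁ ≡ 6 (mod 7). M₂ = 21, y₂ ≡ 11 (mod 23). M₃ = 161, y₃ ≡ 2 (mod 3). r = 2×69×6 + 1×21×11 + 2×161×2 ≡ 254 (mod 483)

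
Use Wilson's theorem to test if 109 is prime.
(108)! mod 109 = 108. Since 108 ≡ -1 (mod 109), 109 is prime.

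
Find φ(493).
448

Prime factorization: 493 = 17 × 29
Using the formula φ(n) = n × Π(1 - 1/p) for each prime factor p:
φ(493) = 493 × (1 - 1/17) × (1 - 1/29)
φ(493) = 448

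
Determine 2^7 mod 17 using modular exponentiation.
7 = 4 + 2 + 1 (binary 111). Repeated squaring mod 17: 2^1 ≡ 2; 2^2 ≡ 2² = 4 ≡ 4; 2^4 ≡ 4² = 16 ≡ 16. Multiply: 2^7 = 2^4 × 2^2 × 2^1 ≡ 16 × 4 × 2 (mod 17): 16 × 4 = 64 ≡ 13; 13 × 2 = 26 ≡ 9. So 2^7 ≡ 9 (mod 17).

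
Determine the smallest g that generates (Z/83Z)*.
2

A primitive root g modulo p has order p-1 = 82
Prime divisors of 82: [2, 41]
g is a primitive root iff g^(82/q) ≢ 1 (mod 83) for each prime divisor q
Testing small values:
  g = 2: 2^41 ≡ 82, 2^2 ≡ 4 (mod 83) → none is 1, primitive root!
The smallest primitive root is 2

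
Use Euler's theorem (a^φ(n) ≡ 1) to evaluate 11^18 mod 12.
By Euler: 11^{4} ≡ 1 (mod 12) since gcd(11, 12) = 1. 18 = 4×4 + 2. So 11^{18} ≡ 11^{2} ≡ 1 (mod 12)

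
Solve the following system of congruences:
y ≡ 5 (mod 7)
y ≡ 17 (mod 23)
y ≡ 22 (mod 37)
1650

Using the Chinese Remainder Theorem:
M = product of moduli = 5957
For equation 1: M_1 = 851, 851 ≡ 4 (mod 7), inverse of 851 mod 7 is 2 (check: 4 × 2 = 8 ≡ 1 (mod 7))
For equation 2: M_2 = 259, 259 ≡ 6 (mod 23), inverse of 259 mod 23 is 4 (check: 6 × 4 = 24 ≡ 1 (mod 23))
For equation 3: M_3 = 161, 161 ≡ 13 (mod 37), inverse of 161 mod 37 is 20 (check: 13 × 20 = 260 ≡ 1 (mod 37))
Combine: y ≡ Σ r_i×M_i×(M_i⁻¹ mod m_i) = 5×851×2 + 17×259×4 + 22×161×20 = 8510 + 17612 + 70840 = 96962
96962 mod 5957 = 1650
y ≡ 1650 (mod 5957)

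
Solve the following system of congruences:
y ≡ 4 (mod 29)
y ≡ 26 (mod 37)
729

Using the Chinese Remainder Theorem:
M = product of moduli = 1073
For equation 1: M_1 = 37, 37 ≡ 8 (mod 29), inverse of 37 mod 29 is 11 (check: 8 × 11 = 88 ≡ 1 (mod 29))
For equation 2: M_2 = 29, 29 ≡ 29 (mod 37), inverse of 29 mod 37 is 23 (check: 29 × 23 = 667 ≡ 1 (mod 37))
Combine: y ≡ Σ r_i×M_i×(M_i⁻¹ mod m_i) = 4×37×11 + 26×29×23 = 1628 + 17342 = 18970
18970 mod 1073 = 729
y ≡ 729 (mod 1073)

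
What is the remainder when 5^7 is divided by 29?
7 = 4 + 2 + 1 (binary 111). Repeated squaring mod 29: 5^1 ≡ 5; 5^2 ≡ 5² = 25 ≡ 25; 5^4 ≡ 25² = 625 ≡ 16. Multiply: 5^7 = 5^4 × 5^2 × 5^1 ≡ 16 × 25 × 5 (mod 29): 16 × 25 = 400 ≡ 23; 23 × 5 = 115 ≡ 28. So 5^7 ≡ 28 (mod 29).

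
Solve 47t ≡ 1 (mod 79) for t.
37

Using Extended Euclidean Algorithm:
gcd(47, 79) = 1
Bezout coefficients: 47 × 37 + 79 × -22 = 1
So 47 × 37 ≡ 1 (mod 79)
The inverse is 37 mod 79 = 37
Verification: 47 × 37 = 1739 = 22 × 79 + 1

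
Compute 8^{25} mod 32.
0

Using successive squaring:
Binary expansion of 25: 11001
Powers of 8 mod 32 (each is the square of the previous):
  8^1 ≡ 8 (mod 32)
  8^2 ≡ 8² = 64 ≡ 0 (mod 32)
  8^4 ≡ 0² = 0 ≡ 0 (mod 32)
  8^8 ≡ 0² = 0 ≡ 0 (mod 32)
  8^16 ≡ 0² = 0 ≡ 0 (mod 32)
25 = 16 + 8 + 1, so 8^25 = 8^16 × 8^8 × 8^1 ≡ 0 × 0 × 8 (mod 32)
Multiplying step by step:
  0 × 0 = 0 ≡ 0 (mod 32)
  0 × 8 = 0 ≡ 0 (mod 32)
Result: 8^25 ≡ 0 (mod 32)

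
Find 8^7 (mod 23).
7 = 4 + 2 + 1 (binary 111). Repeated squaring mod 23: 8^1 ≡ 8; 8^2 ≡ 8² = 64 ≡ 18; 8^4 ≡ 18² = 324 ≡ 2. Multiply: 8^7 = 8^4 × 8^2 × 8^1 ≡ 2 × 18 × 8 (mod 23): 2 × 18 = 36 ≡ 13; 13 × 8 = 104 ≡ 12. So 8^7 ≡ 12 (mod 23).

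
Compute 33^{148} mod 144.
81

Using successive squaring:
Binary expansion of 148: 10010100
Powers of 33 mod 144 (each is the square of the previous):
  33^1 ≡ 33 (mod 144)
  33^2 ≡ 33² = 1089 ≡ 81 (mod 144)
  33^4 ≡ 81² = 6561 ≡ 81 (mod 144)
  33^8 ≡ 81² = 6561 ≡ 81 (mod 144)
  33^16 ≡ 81² = 6561 ≡ 81 (mod 144)
  33^32 ≡ 81² = 6561 ≡ 81 (mod 144)
  33^64 ≡ 81² = 6561 ≡ 81 (mod 144)
  33^128 ≡ 81² = 6561 ≡ 81 (mod 144)
148 = 128 + 16 + 4, so 33^148 = 33^128 × 33^16 × 33^4 ≡ 81 × 81 × 81 (mod 144)
Multiplying step by step:
  81 × 81 = 6561 ≡ 81 (mod 144)
  81 × 81 = 6561 ≡ 81 (mod 144)
Result: 33^148 ≡ 81 (mod 144)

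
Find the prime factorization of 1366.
2 × 683

Divide by primes starting from smallest:
1366 ÷ 2 = 683
683 ÷ 683 = 1

1366 = 2 × 683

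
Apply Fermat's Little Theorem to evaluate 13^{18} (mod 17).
16

By Fermat's Little Theorem, a^(p-1) ≡ 1 (mod p) for prime p and gcd(a, p) = 1
Here p = 17, so 13^16 ≡ 1 (mod 17)
We can reduce the exponent: 18 mod 16 = 2
So 13^18 ≡ 13^2 (mod 17)
Computing: 13^2 mod 17 = 16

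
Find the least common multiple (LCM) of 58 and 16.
464

First find GCD(58, 16) using the Euclidean algorithm:
58 = 3 × 16 + 10
16 = 1 × 10 + 6
10 = 1 × 6 + 4
6 = 1 × 4 + 2
4 = 2 × 2 + 0
GCD(58, 16) = 2

LCM formula: LCM(a, b) = (a × b) / GCD(a, b)
LCM(58, 16) = (58 × 16) / 2
LCM(58, 16) = 928 / 2
LCM(58, 16) = 464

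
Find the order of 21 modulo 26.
Powers of 21 mod 26: 21^1≡21, 21^2≡25, 21^3≡5, 21^4≡1. Order = 4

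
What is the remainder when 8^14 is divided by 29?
Using repeated squaring. 14 = 8 + 4 + 2 (binary 1110). Repeated squaring mod 29: 8^1 ≡ 8; 8^2 ≡ 8² = 64 ≡ 6; 8^4 ≡ 6² = 36 ≡ 7; 8^8 ≡ 7² = 49 ≡ 20. Multiply: 8^14 = 8^8 × 8^4 × 8^2 ≡ 20 × 7 × 6 (mod 29): 20 × 7 = 140 ≡ 24; 24 × 6 = 144 ≡ 28. So 8^14 ≡ 28 (mod 29).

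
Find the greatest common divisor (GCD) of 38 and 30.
2

Using the Euclidean algorithm:
38 = 1 × 30 + 8
30 = 3 × 8 + 6
8 = 1 × 6 + 2
6 = 3 × 2 + 0

GCD(38, 30) = 2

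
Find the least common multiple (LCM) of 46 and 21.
966

First find GCD(46, 21) using the Euclidean algorithm:
46 = 2 × 21 + 4
21 = 5 × 4 + 1
4 = 4 × 1 + 0
GCD(46, 21) = 1

LCM formula: LCM(a, b) = (a × b) / GCD(a, b)
LCM(46, 21) = (46 × 21) / 1
LCM(46, 21) = 966 / 1
LCM(46, 21) = 966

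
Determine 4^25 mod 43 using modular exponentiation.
Using repeated squaring. 25 = 16 + 8 + 1 (binary 11001). Repeated squaring mod 43: 4^1 ≡ 4; 4^2 ≡ 4² = 16 ≡ 16; 4^4 ≡ 16² = 256 ≡ 41; 4^8 ≡ 41² = 1681 ≡ 4; 4^16 ≡ 4² = 16 ≡ 16. Multiply: 4^25 = 4^16 × 4^8 × 4^1 ≡ 16 × 4 × 4 (mod 43): 16 × 4 = 64 ≡ 21; 21 × 4 = 84 ≡ 41. So 4^25 ≡ 41 (mod 43).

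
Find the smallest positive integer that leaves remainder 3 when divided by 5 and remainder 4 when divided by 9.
M = 5 × 9 = 45. M₁ = 9, y₁ ≡ 4 (mod 5). M₂ = 5, y₂ ≡ 2 (mod 9). n = 3×9×4 + 4×5×2 ≡ 13 (mod 45). The smallest positive such number is 13.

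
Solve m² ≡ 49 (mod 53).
The square roots of 49 mod 53 are 46 and 7. Verify: 46² = 2116 ≡ 49 (mod 53)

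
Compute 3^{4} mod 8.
1

Using successive squaring:
Binary expansion of 4: 100
Powers of 3 mod 8 (each is the square of the previous):
  3^1 ≡ 3 (mod 8)
  3^2 ≡ 3² = 9 ≡ 1 (mod 8)
  3^4 ≡ 1² = 1 ≡ 1 (mod 8)
4 is a power of 2, so 3^4 is the last square: ≡ 1 (mod 8)
Result: 3^4 ≡ 1 (mod 8)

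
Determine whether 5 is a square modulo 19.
By Euler's criterion: 5^{9} ≡ 1 (mod 19). Since this equals 1, 5 is a QR.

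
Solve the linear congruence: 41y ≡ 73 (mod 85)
8

Since gcd(41, 85) = 1 divides 73, a solution exists.
Multiply both sides by the inverse of 41 mod 85:
  41^(-1) mod 85 = 56
  x ≡ 56 × 73 ≡ 4088 ≡ 8 (mod 85)
Verification: 41 × 8 = 328 = 3 × 85 + 73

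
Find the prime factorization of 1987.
1987

Divide by primes starting from smallest:
1987 ÷ 1987 = 1

1987 = 1987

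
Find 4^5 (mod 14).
5 = 4 + 1 (binary 101). Repeated squaring mod 14: 4^1 ≡ 4; 4^2 ≡ 4² = 16 ≡ 2; 4^4 ≡ 2² = 4 ≡ 4. Multiply: 4^5 = 4^4 × 4^1 ≡ 4 × 4 (mod 14): 4 × 4 = 16 ≡ 2. So 4^5 ≡ 2 (mod 14).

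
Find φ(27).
18

Prime factorization: 27 = 3^3
Using the formula φ(n) = n × Π(1 - 1/p) for each prime factor p:
φ(27) = 27 × (1 - 1/3)
φ(27) = 18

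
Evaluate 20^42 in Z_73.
Using repeated squaring. 42 = 32 + 8 + 2 (binary 101010). Repeated squaring mod 73: 20^1 ≡ 20; 20^2 ≡ 20² = 400 ≡ 35; 20^4 ≡ 35² = 1225 ≡ 57; 20^8 ≡ 57² = 3249 ≡ 37; 20^16 ≡ 37² = 1369 ≡ 55; 20^32 ≡ 55² = 3025 ≡ 32. Multiply: 20^42 = 20^32 × 20^8 × 20^2 ≡ 32 × 37 × 35 (mod 73): 32 × 37 = 1184 ≡ 16; 16 × 35 = 560 ≡ 49. So 20^42 ≡ 49 (mod 73).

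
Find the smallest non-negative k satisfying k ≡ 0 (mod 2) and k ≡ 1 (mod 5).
M = 2 × 5 = 10. M₁ = 5, y₁ ≡ 1 (mod 2). M₂ = 2, y₂ ≡ 3 (mod 5). k = 0×5×1 + 1×2×3 ≡ 6 (mod 10)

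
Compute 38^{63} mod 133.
76

Using successive squaring:
Binary expansion of 63: 111111
Powers of 38 mod 133 (each is the square of the previous):
  38^1 ≡ 38 (mod 133)
  38^2 ≡ 38² = 1444 ≡ 114 (mod 133)
  38^4 ≡ 114² = 12996 ≡ 95 (mod 133)
  38^8 ≡ 95² = 9025 ≡ 114 (mod 133)
  38^16 ≡ 114² = 12996 ≡ 95 (mod 133)
  38^32 ≡ 95² = 9025 ≡ 114 (mod 133)
63 = 32 + 16 + 8 + 4 + 2 + 1, so 38^63 = 38^32 × 38^16 × 38^8 × 38^4 × 38^2 × 38^1 ≡ 114 × 95 × 114 × 95 × 114 × 38 (mod 133)
Multiplying step by step:
  114 × 95 = 10830 ≡ 57 (mod 133)
  57 × 114 = 6498 ≡ 114 (mod 133)
  114 × 95 = 10830 ≡ 57 (mod 133)
  57 × 114 = 6498 ≡ 114 (mod 133)
  114 × 38 = 4332 ≡ 76 (mod 133)
Result: 38^63 ≡ 76 (mod 133)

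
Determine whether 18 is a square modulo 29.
By Euler's criterion: 18^{14} ≡ 28 (mod 29). Since this equals -1 (≡ 28), 18 is not a QR.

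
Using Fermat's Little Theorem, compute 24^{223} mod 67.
22

By Fermat's Little Theorem, a^(p-1) ≡ 1 (mod p) for prime p and gcd(a, p) = 1
Here p = 67, so 24^66 ≡ 1 (mod 67)
We can reduce the exponent: 223 mod 66 = 25
So 24^223 ≡ 24^25 (mod 67)
Computing: 24^25 mod 67 = 22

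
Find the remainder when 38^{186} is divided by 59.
By Fermat: 38^{58} ≡ 1 (mod 59). 186 = 3×58 + 12. So 38^{186} ≡ 38^{12} ≡ 16 (mod 59)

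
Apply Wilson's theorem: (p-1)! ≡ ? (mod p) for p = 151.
By Wilson's theorem, (150)! ≡ -1 ≡ 150 (mod 151)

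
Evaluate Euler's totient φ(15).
8

Prime factorization: 15 = 3 × 5
Using the formula φ(n) = n × Π(1 - 1/p) for each prime factor p:
φ(15) = 15 × (1 - 1/3) × (1 - 1/5)
φ(15) = 8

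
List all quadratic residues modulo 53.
QRs mod 53: {1, 4, 6, 7, 9, 10, 11, 13, 15, 16, 17, 24, 25, 28, 29, 36, 37, 38, 40, 42, 43, 44, 46, 47, 49, 52}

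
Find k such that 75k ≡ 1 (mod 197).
75^(-1) ≡ 176 (mod 197). Verification: 75 × 176 = 13200 ≡ 1 (mod 197)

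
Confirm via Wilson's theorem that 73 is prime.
(72)! mod 73 = 72. Since this equals -1 (mod 73), Wilson confirms 73 is prime.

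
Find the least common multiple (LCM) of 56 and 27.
1512

First find GCD(56, 27) using the Euclidean algorithm:
56 = 2 × 27 + 2
27 = 13 × 2 + 1
2 = 2 × 1 + 0
GCD(56, 27) = 1

LCM formula: LCM(a, b) = (a × b) / GCD(a, b)
LCM(56, 27) = (56 × 27) / 1
LCM(56, 27) = 1512 / 1
LCM(56, 27) = 1512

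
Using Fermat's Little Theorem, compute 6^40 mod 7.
By Fermat: 6^{6} ≡ 1 (mod 7). 40 = 6×6 + 4. So 6^{40} ≡ 6^{4} ≡ 1 (mod 7)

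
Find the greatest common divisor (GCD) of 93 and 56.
1

Using the Euclidean algorithm:
93 = 1 × 56 + 37
56 = 1 × 37 + 19
37 = 1 × 19 + 18
19 = 1 × 18 + 1
18 = 18 × 1 + 0

GCD(93, 56) = 1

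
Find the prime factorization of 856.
2^3 × 107

Divide by primes starting from smallest:
856 ÷ 2 = 428
428 ÷ 2 = 214
214 ÷ 2 = 107
107 ÷ 107 = 1

856 = 2^3 × 107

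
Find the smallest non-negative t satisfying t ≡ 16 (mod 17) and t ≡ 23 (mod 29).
M = 17 × 29 = 493. M₁ = 29, y₁ ≡ 10 (mod 17). M₂ = 17, y₂ ≡ 12 (mod 29). t = 16×29×10 + 23×17×12 ≡ 458 (mod 493)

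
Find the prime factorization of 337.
337

Divide by primes starting from smallest:
337 ÷ 337 = 1

337 = 337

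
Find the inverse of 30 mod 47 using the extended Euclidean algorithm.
Extended GCD: 30(11) + 47(-7) = 1. So 30^(-1) ≡ 11 ≡ 11 (mod 47). Verify: 30 × 11 = 330 ≡ 1 (mod 47)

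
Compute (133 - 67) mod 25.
16

(133 - 67) = 66
66 mod 25 = 16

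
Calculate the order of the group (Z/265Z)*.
208

Prime factorization: 265 = 5 × 53
Using the formula φ(n) = n × Π(1 - 1/p) for each prime factor p:
φ(265) = 265 × (1 - 1/5) × (1 - 1/53)
φ(265) = 208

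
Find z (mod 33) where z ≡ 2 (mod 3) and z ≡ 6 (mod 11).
M = 3 × 11 = 33. M₁ = 11, y₁ ≡ 2 (mod 3). M₂ = 3, y₂ ≡ 4 (mod 11). z = 2×11×2 + 6×3×4 ≡ 17 (mod 33)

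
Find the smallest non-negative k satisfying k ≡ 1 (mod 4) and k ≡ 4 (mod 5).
M = 4 × 5 = 20. M₁ = 5, y₁ ≡ 1 (mod 4). M₂ = 4, y₂ ≡ 4 (mod 5). k = 1×5×1 + 4×4×4 ≡ 9 (mod 20)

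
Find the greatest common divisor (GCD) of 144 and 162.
18

Using the Euclidean algorithm:
144 = 0 × 162 + 144
162 = 1 × 144 + 18
144 = 8 × 18 + 0

GCD(144, 162) = 18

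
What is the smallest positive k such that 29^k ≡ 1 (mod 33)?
Powers of 29 mod 33: 29^1≡29, 29^2≡16, 29^3≡2, 29^4≡25, 29^5≡32, 29^6≡4, 29^7≡17, 29^8≡31, 29^9≡8, 29^10≡1. Order = 10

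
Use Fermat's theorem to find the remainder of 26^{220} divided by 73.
69

By Fermat's Little Theorem, a^(p-1) ≡ 1 (mod p) for prime p and gcd(a, p) = 1
Here p = 73, so 26^72 ≡ 1 (mod 73)
We can reduce the exponent: 220 mod 72 = 4
So 26^220 ≡ 26^4 (mod 73)
Computing: 26^4 mod 73 = 69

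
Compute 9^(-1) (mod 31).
7

Using Extended Euclidean Algorithm:
gcd(9, 31) = 1
Bezout coefficients: 9 × 7 + 31 × -2 = 1
So 9 × 7 ≡ 1 (mod 31)
The inverse is 7 mod 31 = 7
Verification: 9 × 7 = 63 = 2 × 31 + 1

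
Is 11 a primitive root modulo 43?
No

To verify, check if 11^(42/q) ≢ 1 (mod 43) for each prime divisor q of 42
Divisors of 42 = 42: [1, 2, 3, 6, 7, 14, 21, 42]
  11^(42/2) = 11^21 ≡ 1 (mod 43)
  11^(42/3) = 11^14 ≡ 1 (mod 43)
  11^(42/7) = 11^6 ≡ 4 (mod 43)
Conclusion: 11 is not a primitive root modulo 43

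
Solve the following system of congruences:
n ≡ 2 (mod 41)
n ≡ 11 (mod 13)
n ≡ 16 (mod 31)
8448

Using the Chinese Remainder Theorem:
M = product of moduli = 16523
For equation 1: M_1 = 403, 403 ≡ 34 (mod 41), inverse of 403 mod 41 is 35 (check: 34 × 35 = 1190 ≡ 1 (mod 41))
For equation 2: M_2 = 1271, 1271 ≡ 10 (mod 13), inverse of 1271 mod 13 is 4 (check: 10 × 4 = 40 ≡ 1 (mod 13))
For equation 3: M_3 = 533, 533 ≡ 6 (mod 31), inverse of 533 mod 31 is 26 (check: 6 × 26 = 156 ≡ 1 (mod 31))
Combine: n ≡ Σ r_i×M_i×(M_i⁻¹ mod m_i) = 2×403×35 + 11×1271×4 + 16×533×26 = 28210 + 55924 + 221728 = 305862
305862 mod 16523 = 8448
n ≡ 8448 (mod 16523)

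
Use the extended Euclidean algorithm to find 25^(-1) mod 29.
Extended GCD: 25(7) + 29(-6) = 1. So 25^(-1) ≡ 7 ≡ 7 (mod 29). Verify: 25 × 7 = 175 ≡ 1 (mod 29)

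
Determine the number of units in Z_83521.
78608

Prime factorization: 83521 = 17^4
Using the formula φ(n) = n × Π(1 - 1/p) for each prime factor p:
φ(83521) = 83521 × (1 - 1/17)
φ(83521) = 78608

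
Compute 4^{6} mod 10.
6

Using successive squaring:
Binary expansion of 6: 110
Powers of 4 mod 10 (each is the square of the previous):
  4^1 ≡ 4 (mod 10)
  4^2 ≡ 4² = 16 ≡ 6 (mod 10)
  4^4 ≡ 6² = 36 ≡ 6 (mod 10)
6 = 4 + 2, so 4^6 = 4^4 × 4^2 ≡ 6 × 6 (mod 10)
Multiplying step by step:
  6 × 6 = 36 ≡ 6 (mod 10)
Result: 4^6 ≡ 6 (mod 10)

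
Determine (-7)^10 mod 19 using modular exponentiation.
(-7) ≡ 12 (mod 19). 10 = 8 + 2 (binary 1010). Repeated squaring mod 19: 12^1 ≡ 12; 12^2 ≡ 12² = 144 ≡ 11; 12^4 ≡ 11² = 121 ≡ 7; 12^8 ≡ 7² = 49 ≡ 11. Multiply: (-7)^10 ≡ 12^8 × 12^2 ≡ 11 × 11 (mod 19): 11 × 11 = 121 ≡ 7. So (-7)^10 ≡ 7 (mod 19).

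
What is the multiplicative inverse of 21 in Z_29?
18

Using Extended Euclidean Algorithm:
gcd(21, 29) = 1
Bezout coefficients: 21 × -11 + 29 × 8 = 1
So 21 × -11 ≡ 1 (mod 29)
The inverse is -11 mod 29 = 18
Verification: 21 × 18 = 378 = 13 × 29 + 1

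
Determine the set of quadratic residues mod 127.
QRs mod 127: {1, 2, 4, 8, 9, 11, 13, 15, 16, 17, 18, 19, 21, 22, 25, 26, 30, 31, 32, 34, 35, 36, 37, 38, 41, 42, 44, 47, 49, 50, 52, 60, 61, 62, 64, 68, 69, 70, 71, 72, 73, 74, 76, 79, 81, 82, 84, 87, 88, 94, 98, 99, 100, 103, 104, 107, 113, 115, 117, 120, 121, 122, 124}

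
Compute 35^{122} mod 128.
41

Using successive squaring:
Binary expansion of 122: 1111010
Powers of 35 mod 128 (each is the square of the previous):
  35^1 ≡ 35 (mod 128)
  35^2 ≡ 35² = 1225 ≡ 73 (mod 128)
  35^4 ≡ 73² = 5329 ≡ 81 (mod 128)
  35^8 ≡ 81² = 6561 ≡ 33 (mod 128)
  35^16 ≡ 33² = 1089 ≡ 65 (mod 128)
  35^32 ≡ 65² = 4225 ≡ 1 (mod 128)
  35^64 ≡ 1² = 1 ≡ 1 (mod 128)
122 = 64 + 32 + 16 + 8 + 2, so 35^122 = 35^64 × 35^32 × 35^16 × 35^8 × 35^2 ≡ 1 × 1 × 65 × 33 × 73 (mod 128)
Multiplying step by step:
  1 × 1 = 1 ≡ 1 (mod 128)
  1 × 65 = 65 ≡ 65 (mod 128)
  65 × 33 = 2145 ≡ 97 (mod 128)
  97 × 73 = 7081 ≡ 41 (mod 128)
Result: 35^122 ≡ 41 (mod 128)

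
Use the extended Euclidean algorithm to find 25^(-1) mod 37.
Extended GCD: 25(3) + 37(-2) = 1. So 25^(-1) ≡ 3 ≡ 3 (mod 37). Verify: 25 × 3 = 75 ≡ 1 (mod 37)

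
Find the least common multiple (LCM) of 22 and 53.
1166

First find GCD(22, 53) using the Euclidean algorithm:
22 = 0 × 53 + 22
53 = 2 × 22 + 9
22 = 2 × 9 + 4
9 = 2 × 4 + 1
4 = 4 × 1 + 0
GCD(22, 53) = 1

LCM formula: LCM(a, b) = (a × b) / GCD(a, b)
LCM(22, 53) = (22 × 53) / 1
LCM(22, 53) = 1166 / 1
LCM(22, 53) = 1166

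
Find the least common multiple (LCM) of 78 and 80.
3120

First find GCD(78, 80) using the Euclidean algorithm:
78 = 0 × 80 + 78
80 = 1 × 78 + 2
78 = 39 × 2 + 0
GCD(78, 80) = 2

LCM formula: LCM(a, b) = (a × b) / GCD(a, b)
LCM(78, 80) = (78 × 80) / 2
LCM(78, 80) = 6240 / 2
LCM(78, 80) = 3120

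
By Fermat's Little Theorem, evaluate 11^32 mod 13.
By Fermat: 11^{12} ≡ 1 (mod 13). 32 = 2×12 + 8. So 11^{32} ≡ 11^{8} ≡ 9 (mod 13)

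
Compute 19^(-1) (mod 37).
19^(-1) ≡ 2 (mod 37). Verification: 19 × 2 = 38 ≡ 1 (mod 37)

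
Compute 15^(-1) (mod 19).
15^(-1) ≡ 14 (mod 19). Verification: 15 × 14 = 210 ≡ 1 (mod 19)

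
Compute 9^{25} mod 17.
9

Using successive squaring:
Binary expansion of 25: 11001
Powers of 9 mod 17 (each is the square of the previous):
  9^1 ≡ 9 (mod 17)
  9^2 ≡ 9² = 81 ≡ 13 (mod 17)
  9^4 ≡ 13² = 169 ≡ 16 (mod 17)
  9^8 ≡ 16² = 256 ≡ 1 (mod 17)
  9^16 ≡ 1² = 1 ≡ 1 (mod 17)
25 = 16 + 8 + 1, so 9^25 = 9^16 × 9^8 × 9^1 ≡ 1 × 1 × 9 (mod 17)
Multiplying step by step:
  1 × 1 = 1 ≡ 1 (mod 17)
  1 × 9 = 9 ≡ 9 (mod 17)
Result: 9^25 ≡ 9 (mod 17)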